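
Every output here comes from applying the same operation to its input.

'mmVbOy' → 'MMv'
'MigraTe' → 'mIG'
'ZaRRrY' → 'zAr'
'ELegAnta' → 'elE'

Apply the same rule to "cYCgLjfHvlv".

Rule — flip the case of every letter, then keep only the first 3 characters.
Applying that to "cYCgLjfHvlv" gives "Cyc".

Cyc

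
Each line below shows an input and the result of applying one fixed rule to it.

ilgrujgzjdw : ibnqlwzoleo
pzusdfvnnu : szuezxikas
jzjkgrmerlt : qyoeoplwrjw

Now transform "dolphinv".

saitqumn

Rule — move the last 2 characters to the front (rotate right by 2), then shift every letter 5 places forward in the alphabet (wrapping around).
Applying both steps to "dolphinv": "nvdolphi", then "saitqumn".
(Check on "pzusdfvnnu": → "nupzusdfvn" → "szuezxikas" ✓)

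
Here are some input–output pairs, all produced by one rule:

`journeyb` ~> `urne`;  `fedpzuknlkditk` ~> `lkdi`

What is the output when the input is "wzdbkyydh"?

In each case the input is transformed by: move the last 2 characters to the front (rotate right by 2), then keep only the last 4 characters.
Applying both steps to "wzdbkyydh": "dhwzdbkyy", then "bkyy".

bkyy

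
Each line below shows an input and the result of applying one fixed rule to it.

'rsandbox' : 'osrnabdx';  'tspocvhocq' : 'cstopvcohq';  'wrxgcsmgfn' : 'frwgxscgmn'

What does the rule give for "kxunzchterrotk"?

Looking at the pairs, the operation is to swap each adjacent pair of characters (1↔2, 3↔4, ...), then move the last character to the front.
For "kxunzchterrotk", step one produces "xknuczthreorkt"; step two turns that into "txknuczthreork".

txknuczthreork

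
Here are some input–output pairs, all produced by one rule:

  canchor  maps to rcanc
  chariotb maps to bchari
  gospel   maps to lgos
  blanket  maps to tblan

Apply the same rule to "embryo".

In each case the input is transformed by: move the last character to the front, then delete the last 2 characters.
Applying both steps to "embryo": "oembry", then "oemb".

oemb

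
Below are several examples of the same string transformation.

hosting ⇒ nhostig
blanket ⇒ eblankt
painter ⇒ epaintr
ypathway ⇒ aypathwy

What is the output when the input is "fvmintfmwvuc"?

Each output is the input with this applied: move the last character to the front, then swap the first and last characters.
"fvmintfmwvuc" → "cfvmintfmwvu" → "ufvmintfmwvc".

ufvmintfmwvc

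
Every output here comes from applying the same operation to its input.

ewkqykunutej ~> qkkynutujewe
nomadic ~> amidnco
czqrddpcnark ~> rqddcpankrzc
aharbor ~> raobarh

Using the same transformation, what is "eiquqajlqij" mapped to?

In each case the input is transformed by: move the first 2 characters to the end (rotate left by 2), then swap each adjacent pair of characters (1↔2, 3↔4, ...).
Starting from "eiquqajlqij": after the first operation, "quqajlqijei"; after the second, "uqaqljiqeji".

uqaqljiqeji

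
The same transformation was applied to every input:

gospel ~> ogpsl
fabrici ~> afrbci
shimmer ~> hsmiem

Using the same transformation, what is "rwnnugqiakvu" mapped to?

Rule — swap each adjacent pair of characters (1↔2, 3↔4, ...), then delete the last character.
"rwnnugqiakvu" → "wrnnguiqkau".

wrnnguiqkau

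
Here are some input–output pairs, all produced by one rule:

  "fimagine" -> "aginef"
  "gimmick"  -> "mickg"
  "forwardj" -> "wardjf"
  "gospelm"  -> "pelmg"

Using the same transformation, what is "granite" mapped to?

Looking at the pairs, the operation is to move the first character to the end, then delete the first 2 characters.
"granite" → "raniteg" → "niteg".

niteg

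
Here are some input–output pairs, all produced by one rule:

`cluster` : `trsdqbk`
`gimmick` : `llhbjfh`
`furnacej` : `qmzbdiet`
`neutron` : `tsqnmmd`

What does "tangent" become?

In each case the input is transformed by: shift every letter 1 place backward in the alphabet (wrapping around), then move the first 2 characters to the end (rotate left by 2).
For "tangent" the result is "mfdmssz".
(Check on "cluster": → "bktrsdq" → "trsdqbk" ✓)

mfdmssz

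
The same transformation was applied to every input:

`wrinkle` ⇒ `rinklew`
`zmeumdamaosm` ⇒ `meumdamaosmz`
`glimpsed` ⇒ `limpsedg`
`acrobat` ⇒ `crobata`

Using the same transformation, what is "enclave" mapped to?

nclavee

The rule is to move the first character to the end.
For "enclave" the result is "nclavee".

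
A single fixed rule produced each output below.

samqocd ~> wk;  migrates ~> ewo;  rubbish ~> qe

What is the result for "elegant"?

The rule is to keep one character in every 3, starting at position 2 (positions 2nd, 5th, 8th, ...), then shift every letter 4 places backward in the alphabet (wrapping around).
On "elegant": the first step gives "la", and the second then gives "hw".

hw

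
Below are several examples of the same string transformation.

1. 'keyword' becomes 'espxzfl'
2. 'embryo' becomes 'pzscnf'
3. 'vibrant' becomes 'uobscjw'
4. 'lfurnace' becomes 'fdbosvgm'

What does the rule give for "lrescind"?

Rule — reverse the string, then shift every letter 1 place forward in the alphabet (wrapping around).
Doing the same to "lrescind": "eojdtfsm".

eojdtfsm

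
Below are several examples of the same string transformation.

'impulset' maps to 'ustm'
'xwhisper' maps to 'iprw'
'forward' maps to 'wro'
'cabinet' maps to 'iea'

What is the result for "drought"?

uhr

The pattern: keep every other character starting from the second (positions 2nd, 4th, 6th, ...), then move the first character to the end.
For "drought", step one produces "ruh"; step two turns that into "uhr".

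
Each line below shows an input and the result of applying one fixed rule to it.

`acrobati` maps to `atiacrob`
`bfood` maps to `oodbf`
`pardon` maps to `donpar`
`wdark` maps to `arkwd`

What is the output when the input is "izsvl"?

svliz

The transformation: move the last 3 characters to the front (rotate right by 3).
"izsvl" → "svliz".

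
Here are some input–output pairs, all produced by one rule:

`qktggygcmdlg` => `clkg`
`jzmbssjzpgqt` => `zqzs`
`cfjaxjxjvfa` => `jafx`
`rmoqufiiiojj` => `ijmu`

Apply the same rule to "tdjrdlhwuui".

The transformation: keep one character in every 3, starting at position 2 (positions 2nd, 5th, 8th, ...), then move the first 2 characters to the end (rotate left by 2).
On "tdjrdlhwuui": the first step gives "ddwi", and the second then gives "widd".

widd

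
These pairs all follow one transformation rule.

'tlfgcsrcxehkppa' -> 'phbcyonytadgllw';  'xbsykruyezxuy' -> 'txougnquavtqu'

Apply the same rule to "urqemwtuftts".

Rule — shift every letter 4 places backward in the alphabet (wrapping around).
For "urqemwtuftts" the result is "qnmaispqbppo".

qnmaispqbppo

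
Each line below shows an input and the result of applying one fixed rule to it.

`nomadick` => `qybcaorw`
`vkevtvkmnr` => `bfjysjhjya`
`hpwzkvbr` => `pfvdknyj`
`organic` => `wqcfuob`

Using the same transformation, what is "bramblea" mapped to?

The rule is to move the last 2 characters to the front (rotate right by 2), then shift every letter 12 places backward in the alphabet (wrapping around).
On "bramblea": the first step gives "eabrambl", and the second then gives "sopfoapz".

sopfoapz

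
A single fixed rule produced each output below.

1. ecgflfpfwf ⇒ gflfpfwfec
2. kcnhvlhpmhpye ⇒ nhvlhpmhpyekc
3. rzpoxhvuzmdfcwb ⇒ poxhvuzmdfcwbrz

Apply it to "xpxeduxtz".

xeduxtzxp

In each case the input is transformed by: move the first 2 characters to the end (rotate left by 2).
Applying that to "xpxeduxtz" gives "xeduxtzxp".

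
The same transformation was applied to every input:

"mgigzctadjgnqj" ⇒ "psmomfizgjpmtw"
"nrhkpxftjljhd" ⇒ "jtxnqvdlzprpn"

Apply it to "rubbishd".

jxahhoyn

The transformation: shift every letter 6 places forward in the alphabet (wrapping around), then move the last character to the front.
On "rubbishd": the first step gives "xahhoynj", and the second then gives "jxahhoyn".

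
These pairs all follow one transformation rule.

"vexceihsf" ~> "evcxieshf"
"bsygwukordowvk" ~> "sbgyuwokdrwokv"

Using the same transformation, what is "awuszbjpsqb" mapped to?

Looking at the pairs, the operation is to swap each adjacent pair of characters (1↔2, 3↔4, ...).
"awuszbjpsqb" → "wasubzpjqsb".

wasubzpjqsb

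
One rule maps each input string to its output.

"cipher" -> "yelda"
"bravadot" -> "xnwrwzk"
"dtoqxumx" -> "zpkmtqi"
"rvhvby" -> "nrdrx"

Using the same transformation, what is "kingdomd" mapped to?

The rule is to delete the last character, then shift every letter 4 places backward in the alphabet (wrapping around).
So "kingdomd" becomes "gejczki".
(Check on "rvhvby": → "rvhvb" → "nrdrx" ✓)

gejczki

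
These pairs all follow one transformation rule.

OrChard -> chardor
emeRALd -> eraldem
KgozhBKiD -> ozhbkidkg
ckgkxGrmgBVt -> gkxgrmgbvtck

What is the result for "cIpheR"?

In each case the input is transformed by: move the first 2 characters to the end (rotate left by 2), then convert every letter to lowercase.
So "cIpheR" becomes "pherci".

pherci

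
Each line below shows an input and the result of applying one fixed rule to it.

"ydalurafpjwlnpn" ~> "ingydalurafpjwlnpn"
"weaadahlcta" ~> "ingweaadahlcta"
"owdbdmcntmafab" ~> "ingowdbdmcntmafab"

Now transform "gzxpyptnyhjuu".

inggzxpyptnyhjuu

Each output is the input with this applied: prepend "ing".
Doing the same to "gzxpyptnyhjuu": "inggzxpyptnyhjuu".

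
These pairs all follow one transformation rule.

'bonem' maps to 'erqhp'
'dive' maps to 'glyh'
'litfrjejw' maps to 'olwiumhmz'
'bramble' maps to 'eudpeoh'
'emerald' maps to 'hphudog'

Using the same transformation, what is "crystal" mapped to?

Looking at the pairs, the operation is to shift every letter 3 places forward in the alphabet (wrapping around).
For "crystal" the result is "fubvwdo".

fubvwdo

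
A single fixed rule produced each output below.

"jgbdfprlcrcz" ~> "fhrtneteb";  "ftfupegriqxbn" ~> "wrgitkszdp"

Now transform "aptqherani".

In each case the input is transformed by: delete the first 3 characters, then shift every letter 2 places forward in the alphabet (wrapping around).
On "aptqherani": the first step gives "qherani", and the second then gives "sjgtcpk".

sjgtcpk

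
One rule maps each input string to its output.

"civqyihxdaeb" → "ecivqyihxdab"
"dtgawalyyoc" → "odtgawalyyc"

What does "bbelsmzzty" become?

tbbelsmzzy

Rule — move the last character to the front, then swap the first and last characters.
"bbelsmzzty" → "ybbelsmzzt" → "tbbelsmzzy".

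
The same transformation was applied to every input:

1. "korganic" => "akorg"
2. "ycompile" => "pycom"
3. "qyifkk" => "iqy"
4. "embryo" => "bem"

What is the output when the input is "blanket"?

nbla

Each output is the input with this applied: delete the last 3 characters, then move the last character to the front.
Working it through for "blanket": intermediate "blan", final "nbla".
(Check on "ycompile": → "ycomp" → "pycom" ✓)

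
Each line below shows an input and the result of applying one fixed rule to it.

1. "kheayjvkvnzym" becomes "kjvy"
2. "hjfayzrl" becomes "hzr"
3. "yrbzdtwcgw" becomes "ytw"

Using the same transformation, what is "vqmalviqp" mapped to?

Looking at the pairs, the operation is to swap each adjacent pair of characters (1↔2, 3↔4, ...), then keep one character in every 3, starting at position 2 (positions 2nd, 5th, 8th, ...).
"vqmalviqp" → "qvamvlqip" → "vvi".

vvi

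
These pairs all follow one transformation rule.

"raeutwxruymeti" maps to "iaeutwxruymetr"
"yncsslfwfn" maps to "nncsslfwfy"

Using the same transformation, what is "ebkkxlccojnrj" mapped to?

Looking at the pairs, the operation is to swap the first and last characters.
So "ebkkxlccojnrj" becomes "jbkkxlccojnre".

jbkkxlccojnre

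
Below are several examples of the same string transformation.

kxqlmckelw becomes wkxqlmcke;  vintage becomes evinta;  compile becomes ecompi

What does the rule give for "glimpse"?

The transformation: move the last character to the front, then delete the last character.
Applying both steps to "glimpse": "eglimps", then "eglimp".

eglimp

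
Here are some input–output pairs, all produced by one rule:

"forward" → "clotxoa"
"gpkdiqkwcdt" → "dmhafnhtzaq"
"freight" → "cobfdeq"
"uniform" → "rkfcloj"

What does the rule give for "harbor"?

Each output is the input with this applied: shift every letter 3 places backward in the alphabet (wrapping around).
"harbor" → "exoylo".

exoylo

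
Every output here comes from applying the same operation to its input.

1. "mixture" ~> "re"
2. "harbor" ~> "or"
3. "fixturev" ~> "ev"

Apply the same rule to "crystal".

Each output is the input with this applied: keep only the last 2 characters.
Doing the same to "crystal": "al".

al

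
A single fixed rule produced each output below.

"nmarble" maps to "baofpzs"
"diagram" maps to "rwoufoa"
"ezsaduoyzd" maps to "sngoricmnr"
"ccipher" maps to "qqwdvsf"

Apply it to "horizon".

In each case the input is transformed by: shift every letter 12 places backward in the alphabet (wrapping around).
On "horizon" that produces "vcfwncb".

vcfwncb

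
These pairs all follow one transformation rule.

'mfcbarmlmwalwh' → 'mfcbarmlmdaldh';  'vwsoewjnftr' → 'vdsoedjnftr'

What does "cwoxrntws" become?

cdoxrntds

Rule — replace every "w" with "d".
Doing the same to "cwoxrntws": "cdoxrntds".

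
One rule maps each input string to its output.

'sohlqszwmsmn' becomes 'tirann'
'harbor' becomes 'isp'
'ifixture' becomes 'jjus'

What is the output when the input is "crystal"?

dzum

The rule is to keep every other character starting from the first (positions 1st, 3rd, 5th, ...), then shift every letter 1 place forward in the alphabet (wrapping around).
"crystal" → "dzum".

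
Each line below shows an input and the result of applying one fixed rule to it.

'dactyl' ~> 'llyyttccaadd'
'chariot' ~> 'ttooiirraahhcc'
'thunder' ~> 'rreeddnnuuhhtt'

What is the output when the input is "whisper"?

rreeppssiihhww

The rule is to double every character, then reverse the string.
For "whisper", step one produces "wwhhiissppeerr"; step two turns that into "rreeppssiihhww".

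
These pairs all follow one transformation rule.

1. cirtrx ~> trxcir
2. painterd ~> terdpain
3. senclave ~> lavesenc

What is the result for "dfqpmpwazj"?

pwazjdfqpm

What's happening: swap the front and back halves of the string.
Doing the same to "dfqpmpwazj": "pwazjdfqpm".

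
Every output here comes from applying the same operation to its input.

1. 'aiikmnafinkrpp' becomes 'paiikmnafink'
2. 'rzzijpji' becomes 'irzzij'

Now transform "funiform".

The rule is to move the last 3 characters to the front (rotate right by 3), then delete the first 2 characters.
Starting from "funiform": after the first operation, "ormfunif"; after the second, "mfunif".

mfunif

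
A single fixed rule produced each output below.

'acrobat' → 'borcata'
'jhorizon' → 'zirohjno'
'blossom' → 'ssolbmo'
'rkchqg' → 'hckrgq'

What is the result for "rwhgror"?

rghwrro

What's happening: move the last 2 characters to the front (rotate right by 2), then reverse the string.
"rwhgror" → "orrwhgr" → "rghwrro".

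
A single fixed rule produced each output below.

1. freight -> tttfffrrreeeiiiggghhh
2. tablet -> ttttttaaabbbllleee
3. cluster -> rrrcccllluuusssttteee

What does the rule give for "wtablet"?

Each output is the input with this applied: move the last character to the front, then repeat every character 3 times.
Working it through for "wtablet": intermediate "twtable", final "tttwwwtttaaabbbllleee".

tttwwwtttaaabbbllleee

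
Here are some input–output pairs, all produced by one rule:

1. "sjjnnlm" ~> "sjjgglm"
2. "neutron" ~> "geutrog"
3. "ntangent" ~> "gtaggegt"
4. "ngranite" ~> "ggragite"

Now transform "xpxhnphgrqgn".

In each case the input is transformed by: replace every "n" with "g".
So "xpxhnphgrqgn" becomes "xpxhgphgrqgg".

xpxhgphgrqgg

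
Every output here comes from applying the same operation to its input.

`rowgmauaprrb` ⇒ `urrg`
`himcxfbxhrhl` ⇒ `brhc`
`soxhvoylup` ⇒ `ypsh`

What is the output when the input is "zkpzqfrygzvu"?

In each case the input is transformed by: keep one character in every 3, starting at position 1 (positions 1st, 4th, 7th, ...), then move the last 2 characters to the front (rotate right by 2).
"zkpzqfrygzvu" → "zzrz" → "rzzz".

rzzz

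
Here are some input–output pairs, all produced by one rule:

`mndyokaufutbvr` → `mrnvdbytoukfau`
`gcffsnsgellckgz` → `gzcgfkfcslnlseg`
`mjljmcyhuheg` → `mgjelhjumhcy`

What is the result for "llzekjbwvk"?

Rule — take characters alternately from the front and the back (1st, last, 2nd, 2nd-last, ...).
"llzekjbwvk" → "lklvzwebkj".

lklvzwebkj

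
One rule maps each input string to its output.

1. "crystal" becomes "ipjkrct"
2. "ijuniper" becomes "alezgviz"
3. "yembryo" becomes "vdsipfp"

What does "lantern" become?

Rule — move the first character to the end, then shift every letter 9 places backward in the alphabet (wrapping around).
For "lantern", step one produces "anternl"; step two turns that into "rekviec".
(Check on "ijuniper": → "juniperi" → "alezgviz" ✓)

rekviec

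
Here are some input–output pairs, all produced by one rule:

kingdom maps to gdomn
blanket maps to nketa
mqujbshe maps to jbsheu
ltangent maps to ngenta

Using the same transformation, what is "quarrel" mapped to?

Rule — delete the first 2 characters, then move the first character to the end.
For "quarrel", step one produces "arrel"; step two turns that into "rrela".

rrela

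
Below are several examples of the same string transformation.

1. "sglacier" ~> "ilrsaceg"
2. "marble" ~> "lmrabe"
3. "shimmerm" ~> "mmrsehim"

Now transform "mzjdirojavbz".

morvzzabdijj

Looking at the pairs, the operation is to sort the characters into alphabetical order, then swap the front and back halves of the string.
Working it through for "mzjdirojavbz": intermediate "abdijjmorvzz", final "morvzzabdijj".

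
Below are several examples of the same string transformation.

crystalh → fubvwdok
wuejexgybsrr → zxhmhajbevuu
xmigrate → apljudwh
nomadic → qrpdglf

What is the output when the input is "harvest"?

kduyhvw

Each output is the input with this applied: shift every letter 3 places forward in the alphabet (wrapping around).
Applying that to "harvest" gives "kduyhvw".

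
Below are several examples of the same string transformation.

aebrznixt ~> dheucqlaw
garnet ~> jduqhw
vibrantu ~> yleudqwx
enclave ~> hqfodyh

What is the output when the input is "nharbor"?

The rule is to shift every letter 3 places forward in the alphabet (wrapping around).
So "nharbor" becomes "qkdueru".

qkdueru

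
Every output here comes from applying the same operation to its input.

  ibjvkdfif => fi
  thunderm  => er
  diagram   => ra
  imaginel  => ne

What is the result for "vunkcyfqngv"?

ng

In each case the input is transformed by: move the last 3 characters to the front (rotate right by 3), then keep only the first 2 characters.
On "vunkcyfqngv" that produces "ng".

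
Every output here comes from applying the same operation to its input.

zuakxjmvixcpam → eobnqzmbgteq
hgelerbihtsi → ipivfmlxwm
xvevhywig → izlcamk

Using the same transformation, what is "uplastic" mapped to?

pewxmg

The transformation: shift every letter 4 places forward in the alphabet (wrapping around), then delete the first 2 characters.
On "uplastic": the first step gives "ytpewxmg", and the second then gives "pewxmg".
(Check on "xvevhywig": → "bzizlcamk" → "izlcamk" ✓)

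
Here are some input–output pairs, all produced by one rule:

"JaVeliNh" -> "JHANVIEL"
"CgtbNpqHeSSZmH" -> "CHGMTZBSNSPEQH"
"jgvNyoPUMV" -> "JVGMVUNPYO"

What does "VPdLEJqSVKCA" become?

VAPCDKLVESJQ

Rule — take characters alternately from the front and the back (1st, last, 2nd, 2nd-last, ...), then convert every letter to uppercase.
On "VPdLEJqSVKCA": the first step gives "VAPCdKLVESJq", and the second then gives "VAPCDKLVESJQ".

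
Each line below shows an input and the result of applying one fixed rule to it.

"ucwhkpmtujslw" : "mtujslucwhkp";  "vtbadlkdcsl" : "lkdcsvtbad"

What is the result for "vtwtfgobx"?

Looking at the pairs, the operation is to delete the last character, then swap the front and back halves of the string.
Starting from "vtwtfgobx": after the first operation, "vtwtfgob"; after the second, "fgobvtwt".

fgobvtwt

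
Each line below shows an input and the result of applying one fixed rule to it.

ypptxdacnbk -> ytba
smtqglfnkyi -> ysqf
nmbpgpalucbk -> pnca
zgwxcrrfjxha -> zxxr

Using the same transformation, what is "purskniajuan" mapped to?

uspi

Rule — keep one character in every 3, starting at position 1 (positions 1st, 4th, 7th, ...), then sort the characters into reverse alphabetical order.
Applying both steps to "purskniajuan": "psiu", then "uspi".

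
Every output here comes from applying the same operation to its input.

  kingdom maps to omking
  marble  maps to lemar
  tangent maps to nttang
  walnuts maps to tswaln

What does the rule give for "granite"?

tegran

What's happening: move the last 3 characters to the front (rotate right by 3), then delete the first character.
Working it through for "granite": intermediate "itegran", final "tegran".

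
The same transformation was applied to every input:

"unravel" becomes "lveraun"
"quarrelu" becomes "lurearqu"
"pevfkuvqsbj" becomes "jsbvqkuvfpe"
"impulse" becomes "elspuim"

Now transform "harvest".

tesrvha

The rule is to swap each adjacent pair of characters (1↔2, 3↔4, ...), then reverse the string.
Working it through for "harvest": intermediate "ahvrset", final "tesrvha".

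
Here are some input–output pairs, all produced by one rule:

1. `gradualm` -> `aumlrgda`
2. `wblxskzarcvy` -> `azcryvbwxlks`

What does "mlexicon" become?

cinolmxe

The pattern: swap each adjacent pair of characters (1↔2, 3↔4, ...), then swap the front and back halves of the string.
Applying that to "mlexicon" gives "cinolmxe".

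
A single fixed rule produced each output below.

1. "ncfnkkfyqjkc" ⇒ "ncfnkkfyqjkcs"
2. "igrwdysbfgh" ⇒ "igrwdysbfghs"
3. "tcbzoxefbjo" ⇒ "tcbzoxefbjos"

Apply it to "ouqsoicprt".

What's happening: append "s".
Doing the same to "ouqsoicprt": "ouqsoicprts".

ouqsoicprts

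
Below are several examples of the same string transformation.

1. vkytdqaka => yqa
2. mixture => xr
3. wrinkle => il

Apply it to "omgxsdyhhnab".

gdhb

The pattern: keep one character in every 3, starting at position 3 (positions 3rd, 6th, 9th, ...).
So "omgxsdyhhnab" becomes "gdhb".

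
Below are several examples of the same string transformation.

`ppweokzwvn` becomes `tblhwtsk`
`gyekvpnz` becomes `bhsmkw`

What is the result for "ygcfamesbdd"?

zcxjbpyaa

The pattern: delete the first 2 characters, then shift every letter 3 places backward in the alphabet (wrapping around).
Applying both steps to "ygcfamesbdd": "cfamesbdd", then "zcxjbpyaa".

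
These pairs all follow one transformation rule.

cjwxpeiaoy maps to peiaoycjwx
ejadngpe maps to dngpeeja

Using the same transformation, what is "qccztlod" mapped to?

Rule — swap the front and back halves of the string, then move the last character to the front.
Starting from "qccztlod": after the first operation, "tlodqccz"; after the second, "ztlodqcc".

ztlodqcc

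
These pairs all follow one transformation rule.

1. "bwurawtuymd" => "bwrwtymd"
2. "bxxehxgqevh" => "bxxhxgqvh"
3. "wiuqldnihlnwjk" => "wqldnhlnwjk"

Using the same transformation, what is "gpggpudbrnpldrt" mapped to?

The transformation: remove every vowel.
Applying that to "gpggpudbrnpldrt" gives "gpggpdbrnpldrt".

gpggpdbrnpldrt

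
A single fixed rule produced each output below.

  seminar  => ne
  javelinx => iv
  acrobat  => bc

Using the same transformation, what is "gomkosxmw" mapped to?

xkg

Looking at the pairs, the operation is to reverse the string, then keep one character in every 3, starting at position 3 (positions 3rd, 6th, 9th, ...).
Working it through for "gomkosxmw": intermediate "wmxsokmog", final "xkg".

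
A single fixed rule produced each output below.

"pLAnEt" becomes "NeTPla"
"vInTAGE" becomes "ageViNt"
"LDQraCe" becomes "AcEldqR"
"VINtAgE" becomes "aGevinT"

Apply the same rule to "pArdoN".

Looking at the pairs, the operation is to move the last 3 characters to the front (rotate right by 3), then flip the case of every letter.
On "pArdoN" that produces "DOnPaR".
(Check on "VINtAgE": → "AgEVINt" → "aGevinT" ✓)

DOnPaR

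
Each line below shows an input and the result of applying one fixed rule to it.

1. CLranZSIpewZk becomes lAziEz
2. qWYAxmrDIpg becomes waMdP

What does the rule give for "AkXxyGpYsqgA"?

KXgyQa

Each output is the input with this applied: keep every other character starting from the second (positions 2nd, 4th, 6th, ...), then flip the case of every letter.
So "AkXxyGpYsqgA" becomes "KXgyQa".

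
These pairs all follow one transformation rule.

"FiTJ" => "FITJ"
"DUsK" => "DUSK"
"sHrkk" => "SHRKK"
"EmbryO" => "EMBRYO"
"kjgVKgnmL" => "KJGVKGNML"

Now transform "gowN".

The pattern: convert every letter to uppercase.
On "gowN" that produces "GOWN".

GOWN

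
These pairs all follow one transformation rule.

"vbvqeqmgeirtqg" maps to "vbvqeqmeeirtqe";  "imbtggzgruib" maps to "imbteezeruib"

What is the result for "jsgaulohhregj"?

jseaulohhreej

Looking at the pairs, the operation is to replace every "g" with "e".
Doing the same to "jsgaulohhregj": "jseaulohhreej".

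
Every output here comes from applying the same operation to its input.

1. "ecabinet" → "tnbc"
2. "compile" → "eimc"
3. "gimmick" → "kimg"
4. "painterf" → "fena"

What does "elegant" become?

taee

In each case the input is transformed by: reverse the string, then keep every other character starting from the first (positions 1st, 3rd, 5th, ...).
For "elegant", step one produces "tnagele"; step two turns that into "taee".
(Check on "ecabinet": → "tenibace" → "tnbc" ✓)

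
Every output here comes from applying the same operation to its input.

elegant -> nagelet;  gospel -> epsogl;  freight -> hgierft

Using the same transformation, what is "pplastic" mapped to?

itsalppc

What's happening: move the last character to the front, then reverse the string.
Applying both steps to "pplastic": "cpplasti", then "itsalppc".
(Check on "elegant": → "telegan" → "nagelet" ✓)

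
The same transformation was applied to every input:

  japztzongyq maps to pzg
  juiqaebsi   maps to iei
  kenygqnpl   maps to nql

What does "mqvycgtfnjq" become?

vgn

The pattern: keep one character in every 3, starting at position 3 (positions 3rd, 6th, 9th, ...).
"mqvycgtfnjq" → "vgn".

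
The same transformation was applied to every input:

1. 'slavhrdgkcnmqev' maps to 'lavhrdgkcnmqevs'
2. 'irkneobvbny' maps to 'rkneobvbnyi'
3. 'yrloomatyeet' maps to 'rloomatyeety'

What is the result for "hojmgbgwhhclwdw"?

ojmgbgwhhclwdwh

Each output is the input with this applied: move the first character to the end.
"hojmgbgwhhclwdw" → "ojmgbgwhhclwdwh".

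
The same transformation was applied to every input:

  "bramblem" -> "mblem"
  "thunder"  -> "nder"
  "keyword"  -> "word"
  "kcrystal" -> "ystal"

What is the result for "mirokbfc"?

okbfc

The pattern: delete the first 3 characters.
Applying that to "mirokbfc" gives "okbfc".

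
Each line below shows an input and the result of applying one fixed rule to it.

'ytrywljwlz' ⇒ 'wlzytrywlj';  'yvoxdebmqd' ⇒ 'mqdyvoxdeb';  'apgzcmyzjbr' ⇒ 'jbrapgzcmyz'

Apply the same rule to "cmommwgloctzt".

tztcmommwgloc

What's happening: move the last 3 characters to the front (rotate right by 3).
For "cmommwgloctzt" the result is "tztcmommwgloc".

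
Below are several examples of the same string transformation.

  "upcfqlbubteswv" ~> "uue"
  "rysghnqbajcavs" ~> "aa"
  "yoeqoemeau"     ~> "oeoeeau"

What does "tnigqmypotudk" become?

iou

Looking at the pairs, the operation is to keep only the vowels.
So "tnigqmypotudk" becomes "iou".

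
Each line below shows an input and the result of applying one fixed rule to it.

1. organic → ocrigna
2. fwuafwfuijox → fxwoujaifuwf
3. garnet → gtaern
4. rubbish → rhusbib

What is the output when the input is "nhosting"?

Looking at the pairs, the operation is to take characters alternately from the front and the back (1st, last, 2nd, 2nd-last, ...).
Doing the same to "nhosting": "nghnoist".

nghnoist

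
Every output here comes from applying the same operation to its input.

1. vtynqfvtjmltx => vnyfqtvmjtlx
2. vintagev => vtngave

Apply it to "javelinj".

jeviljn

The rule is to swap each adjacent pair of characters (1↔2, 3↔4, ...), then delete the first character.
For "javelinj", step one produces "ajeviljn"; step two turns that into "jeviljn".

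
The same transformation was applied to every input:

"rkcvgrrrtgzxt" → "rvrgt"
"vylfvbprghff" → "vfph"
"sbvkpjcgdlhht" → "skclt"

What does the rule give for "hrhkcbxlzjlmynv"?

Rule — keep one character in every 3, starting at position 1 (positions 1st, 4th, 7th, ...).
Applying that to "hrhkcbxlzjlmynv" gives "hkxjy".

hkxjy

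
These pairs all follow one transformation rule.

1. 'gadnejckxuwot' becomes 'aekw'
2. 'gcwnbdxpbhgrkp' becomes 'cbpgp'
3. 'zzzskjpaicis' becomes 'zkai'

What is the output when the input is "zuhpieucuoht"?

Rule — keep one character in every 3, starting at position 2 (positions 2nd, 5th, 8th, ...).
Doing the same to "zuhpieucuoht": "uich".

uich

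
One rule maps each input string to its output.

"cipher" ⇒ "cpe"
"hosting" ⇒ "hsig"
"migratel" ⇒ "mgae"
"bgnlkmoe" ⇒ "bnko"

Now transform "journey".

In each case the input is transformed by: keep every other character starting from the first (positions 1st, 3rd, 5th, ...).
Applying that to "journey" gives "juny".

juny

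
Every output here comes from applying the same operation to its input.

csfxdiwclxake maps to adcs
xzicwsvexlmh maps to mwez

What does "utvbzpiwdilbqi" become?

The transformation: keep one character in every 3, starting at position 2 (positions 2nd, 5th, 8th, ...), then swap the first and last characters.
"utvbzpiwdilbqi" → "tzwli" → "izwlt".

izwlt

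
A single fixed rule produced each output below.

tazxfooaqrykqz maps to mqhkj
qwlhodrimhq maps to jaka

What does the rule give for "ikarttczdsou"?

bkvl

The rule is to keep one character in every 3, starting at position 1 (positions 1st, 4th, 7th, ...), then shift every letter 7 places backward in the alphabet (wrapping around).
Starting from "ikarttczdsou": after the first operation, "ircs"; after the second, "bkvl".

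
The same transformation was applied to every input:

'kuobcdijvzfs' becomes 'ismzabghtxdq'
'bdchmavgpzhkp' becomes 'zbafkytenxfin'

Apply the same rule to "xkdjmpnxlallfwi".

vibhknlvjyjjdug

In each case the input is transformed by: shift every letter 2 places backward in the alphabet (wrapping around).
For "xkdjmpnxlallfwi" the result is "vibhknlvjyjjdug".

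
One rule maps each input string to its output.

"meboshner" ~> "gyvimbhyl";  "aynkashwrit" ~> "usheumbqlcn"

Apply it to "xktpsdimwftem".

The pattern: shift every letter 6 places backward in the alphabet (wrapping around).
For "xktpsdimwftem" the result is "renjmxcgqznyg".

renjmxcgqznyg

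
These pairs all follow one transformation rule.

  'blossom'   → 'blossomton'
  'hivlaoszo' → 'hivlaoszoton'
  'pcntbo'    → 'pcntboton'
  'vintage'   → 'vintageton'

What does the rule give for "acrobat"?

Rule — append "ton".
On "acrobat" that produces "acrobatton".

acrobatton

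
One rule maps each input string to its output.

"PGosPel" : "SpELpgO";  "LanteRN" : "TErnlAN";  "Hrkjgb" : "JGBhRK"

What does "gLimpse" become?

The rule is to flip the case of every letter, then move the first 3 characters to the end (rotate left by 3).
Applying both steps to "gLimpse": "GlIMPSE", then "MPSEGlI".

MPSEGlI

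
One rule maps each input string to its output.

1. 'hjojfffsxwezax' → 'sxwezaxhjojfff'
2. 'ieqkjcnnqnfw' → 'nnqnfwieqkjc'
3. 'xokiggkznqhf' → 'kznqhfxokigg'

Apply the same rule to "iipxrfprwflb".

prwflbiipxrf

The rule is to swap the front and back halves of the string.
"iipxrfprwflb" → "prwflbiipxrf".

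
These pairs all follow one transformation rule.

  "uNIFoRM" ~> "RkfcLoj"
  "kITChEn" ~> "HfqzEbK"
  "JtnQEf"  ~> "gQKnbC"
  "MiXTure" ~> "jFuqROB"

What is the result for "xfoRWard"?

The rule is to shift every letter 3 places backward in the alphabet (wrapping around), then flip the case of every letter.
"xfoRWard" → "UCLotXOA".

UCLotXOA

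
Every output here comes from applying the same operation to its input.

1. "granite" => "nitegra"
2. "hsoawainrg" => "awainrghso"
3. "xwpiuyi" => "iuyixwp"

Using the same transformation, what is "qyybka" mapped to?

bkaqyy

Each output is the input with this applied: move the first 3 characters to the end (rotate left by 3).
"qyybka" → "bkaqyy".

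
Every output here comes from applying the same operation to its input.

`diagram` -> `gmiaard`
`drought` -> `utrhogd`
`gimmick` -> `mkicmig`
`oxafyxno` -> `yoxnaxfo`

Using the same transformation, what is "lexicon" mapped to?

ineoxcl

Looking at the pairs, the operation is to take characters alternately from the front and the back (1st, last, 2nd, 2nd-last, ...), then swap the first and last characters.
"lexicon" → "lneoxci" → "ineoxcl".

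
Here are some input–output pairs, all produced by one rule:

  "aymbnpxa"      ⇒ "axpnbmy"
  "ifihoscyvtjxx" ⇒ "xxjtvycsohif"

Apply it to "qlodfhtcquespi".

ipseuqcthfdol

What's happening: delete the first character, then reverse the string.
For "qlodfhtcquespi", step one produces "lodfhtcquespi"; step two turns that into "ipseuqcthfdol".
(Check on "aymbnpxa": → "ymbnpxa" → "axpnbmy" ✓)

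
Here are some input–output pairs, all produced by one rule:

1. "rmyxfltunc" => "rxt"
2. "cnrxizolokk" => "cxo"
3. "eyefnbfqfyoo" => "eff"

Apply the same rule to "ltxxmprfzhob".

Each output is the input with this applied: delete the last 3 characters, then keep one character in every 3, starting at position 1 (positions 1st, 4th, 7th, ...).
On "ltxxmprfzhob": the first step gives "ltxxmprfz", and the second then gives "lxr".

lxr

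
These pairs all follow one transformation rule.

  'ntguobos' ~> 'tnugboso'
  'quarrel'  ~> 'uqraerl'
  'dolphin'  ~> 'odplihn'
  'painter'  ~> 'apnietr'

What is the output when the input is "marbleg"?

ambrelg

The rule is to swap each adjacent pair of characters (1↔2, 3↔4, ...).
So "marbleg" becomes "ambrelg".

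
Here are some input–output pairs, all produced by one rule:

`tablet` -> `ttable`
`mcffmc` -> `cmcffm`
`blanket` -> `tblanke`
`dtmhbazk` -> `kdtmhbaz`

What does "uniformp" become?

puniform

Rule — move the last character to the front.
Applying that to "uniformp" gives "puniform".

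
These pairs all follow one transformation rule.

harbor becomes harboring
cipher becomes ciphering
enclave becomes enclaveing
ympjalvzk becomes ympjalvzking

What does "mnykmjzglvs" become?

mnykmjzglvsing

The rule is to append "ing".
For "mnykmjzglvs" the result is "mnykmjzglvsing".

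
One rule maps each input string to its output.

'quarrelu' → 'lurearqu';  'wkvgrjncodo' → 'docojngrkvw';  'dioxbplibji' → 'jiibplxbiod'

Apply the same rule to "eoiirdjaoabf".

bfoajardiieo

Looking at the pairs, the operation is to reverse the string, then swap each adjacent pair of characters (1↔2, 3↔4, ...).
For "eoiirdjaoabf" the result is "bfoajardiieo".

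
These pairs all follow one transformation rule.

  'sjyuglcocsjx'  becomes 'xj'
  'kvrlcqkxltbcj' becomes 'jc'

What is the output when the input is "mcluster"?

re

What's happening: reverse the string, then keep only the first 2 characters.
For "mcluster" the result is "re".
(Check on "kvrlcqkxltbcj": → "jcbtlxkqclrvk" → "jc" ✓)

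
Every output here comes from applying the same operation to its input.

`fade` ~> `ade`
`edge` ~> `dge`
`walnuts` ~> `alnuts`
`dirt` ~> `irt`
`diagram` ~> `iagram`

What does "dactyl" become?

The transformation: delete the first character.
Doing the same to "dactyl": "actyl".

actyl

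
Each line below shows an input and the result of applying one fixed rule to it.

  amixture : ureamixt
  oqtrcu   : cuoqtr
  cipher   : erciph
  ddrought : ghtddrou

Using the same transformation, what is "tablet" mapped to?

The pattern: swap the front and back halves of the string, then move the first character to the end.
For "tablet", step one produces "lettab"; step two turns that into "ettabl".
(Check on "oqtrcu": → "rcuoqt" → "cuoqtr" ✓)

ettabl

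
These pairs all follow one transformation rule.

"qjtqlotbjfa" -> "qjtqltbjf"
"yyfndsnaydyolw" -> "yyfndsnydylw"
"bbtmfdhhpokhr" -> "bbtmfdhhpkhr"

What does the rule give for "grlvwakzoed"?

In each case the input is transformed by: remove every vowel.
For "grlvwakzoed" the result is "grlvwkzd".

grlvwkzd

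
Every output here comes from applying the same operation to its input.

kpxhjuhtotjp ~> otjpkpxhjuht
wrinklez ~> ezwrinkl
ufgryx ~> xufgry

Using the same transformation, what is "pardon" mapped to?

npardo

Looking at the pairs, the operation is to move the first 2 characters to the end (rotate left by 2), then swap the front and back halves of the string.
For "pardon", step one produces "rdonpa"; step two turns that into "npardo".
(Check on "kpxhjuhtotjp": → "xhjuhtotjpkp" → "otjpkpxhjuht" ✓)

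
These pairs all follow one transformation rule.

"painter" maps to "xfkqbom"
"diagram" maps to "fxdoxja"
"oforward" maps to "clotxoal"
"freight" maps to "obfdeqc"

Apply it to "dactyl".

Rule — move the first character to the end, then shift every letter 3 places backward in the alphabet (wrapping around).
"dactyl" → "actyld" → "xzqvia".

xzqvia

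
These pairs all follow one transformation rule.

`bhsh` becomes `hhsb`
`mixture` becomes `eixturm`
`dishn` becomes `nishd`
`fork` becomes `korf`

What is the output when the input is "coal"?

loac

Rule — swap the first and last characters.
On "coal" that produces "loac".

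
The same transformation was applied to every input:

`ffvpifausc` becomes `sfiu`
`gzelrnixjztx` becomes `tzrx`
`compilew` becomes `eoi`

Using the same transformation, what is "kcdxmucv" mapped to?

Looking at the pairs, the operation is to move the last 2 characters to the front (rotate right by 2), then keep one character in every 3, starting at position 1 (positions 1st, 4th, 7th, ...).
"kcdxmucv" → "cvkcdxmu" → "ccm".

ccm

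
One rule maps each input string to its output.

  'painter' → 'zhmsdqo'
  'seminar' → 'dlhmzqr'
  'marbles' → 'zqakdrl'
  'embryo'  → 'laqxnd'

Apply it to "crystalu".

qxrszktb

Each output is the input with this applied: shift every letter 1 place backward in the alphabet (wrapping around), then move the first character to the end.
Doing the same to "crystalu": "qxrszktb".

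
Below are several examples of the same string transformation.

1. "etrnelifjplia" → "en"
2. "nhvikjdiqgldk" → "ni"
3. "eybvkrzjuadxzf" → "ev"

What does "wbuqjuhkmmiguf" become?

Looking at the pairs, the operation is to keep one character in every 3, starting at position 1 (positions 1st, 4th, 7th, ...), then delete the last 3 characters.
For "wbuqjuhkmmiguf", step one produces "wqhmu"; step two turns that into "wq".

wq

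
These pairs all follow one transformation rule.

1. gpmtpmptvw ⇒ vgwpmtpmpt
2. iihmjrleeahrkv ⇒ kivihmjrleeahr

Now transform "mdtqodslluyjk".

Each output is the input with this applied: swap the first and last characters, then move the last 2 characters to the front (rotate right by 2).
Starting from "mdtqodslluyjk": after the first operation, "kdtqodslluyjm"; after the second, "jmkdtqodslluy".
(Check on "gpmtpmptvw": → "wpmtpmptvg" → "vgwpmtpmpt" ✓)

jmkdtqodslluy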